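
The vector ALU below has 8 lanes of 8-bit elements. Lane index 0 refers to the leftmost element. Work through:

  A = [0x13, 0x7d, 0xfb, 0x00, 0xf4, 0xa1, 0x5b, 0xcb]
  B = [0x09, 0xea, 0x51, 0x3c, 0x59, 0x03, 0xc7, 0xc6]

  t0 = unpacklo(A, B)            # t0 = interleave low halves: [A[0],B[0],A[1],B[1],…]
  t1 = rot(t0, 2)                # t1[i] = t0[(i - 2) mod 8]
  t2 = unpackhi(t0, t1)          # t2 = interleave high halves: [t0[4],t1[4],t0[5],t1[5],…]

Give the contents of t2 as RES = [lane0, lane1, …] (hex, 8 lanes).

t0 = [0x13, 0x09, 0x7d, 0xea, 0xfb, 0x51, 0x00, 0x3c]
t1 = [0x00, 0x3c, 0x13, 0x09, 0x7d, 0xea, 0xfb, 0x51]
t2 = [0xfb, 0x7d, 0x51, 0xea, 0x00, 0xfb, 0x3c, 0x51]

RES = [0xfb, 0x7d, 0x51, 0xea, 0x00, 0xfb, 0x3c, 0x51]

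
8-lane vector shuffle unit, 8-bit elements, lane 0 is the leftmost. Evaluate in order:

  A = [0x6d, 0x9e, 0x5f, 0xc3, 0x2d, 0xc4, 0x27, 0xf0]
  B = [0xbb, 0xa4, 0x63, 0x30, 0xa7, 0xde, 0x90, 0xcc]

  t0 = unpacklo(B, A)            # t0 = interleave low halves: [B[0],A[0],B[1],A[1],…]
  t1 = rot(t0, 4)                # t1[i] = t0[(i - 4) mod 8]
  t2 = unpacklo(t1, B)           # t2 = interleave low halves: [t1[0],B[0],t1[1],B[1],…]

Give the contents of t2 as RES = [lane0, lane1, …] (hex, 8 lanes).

t0 = [0xbb, 0x6d, 0xa4, 0x9e, 0x63, 0x5f, 0x30, 0xc3]
t1 = [0x63, 0x5f, 0x30, 0xc3, 0xbb, 0x6d, 0xa4, 0x9e]
t2 = [0x63, 0xbb, 0x5f, 0xa4, 0x30, 0x63, 0xc3, 0x30]

RES = [0x63, 0xbb, 0x5f, 0xa4, 0x30, 0x63, 0xc3, 0x30]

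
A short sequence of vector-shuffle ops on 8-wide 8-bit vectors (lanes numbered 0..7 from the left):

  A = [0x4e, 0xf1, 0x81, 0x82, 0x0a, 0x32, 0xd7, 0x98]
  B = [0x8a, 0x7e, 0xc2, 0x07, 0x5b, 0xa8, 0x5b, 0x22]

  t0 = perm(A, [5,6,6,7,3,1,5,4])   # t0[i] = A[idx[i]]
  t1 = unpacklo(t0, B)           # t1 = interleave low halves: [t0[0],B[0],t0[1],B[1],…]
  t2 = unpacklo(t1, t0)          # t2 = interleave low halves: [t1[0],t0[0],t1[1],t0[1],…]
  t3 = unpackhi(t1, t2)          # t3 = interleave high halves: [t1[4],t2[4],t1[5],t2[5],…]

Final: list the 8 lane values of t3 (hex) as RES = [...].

RES = [ 0xd7  0xd7  0xc2  0xd7  0x98  0x7e  0x07  0x98 ]

t0 = [0x32, 0xd7, 0xd7, 0x98, 0x82, 0xf1, 0x32, 0x0a]
t1 = [0x32, 0x8a, 0xd7, 0x7e, 0xd7, 0xc2, 0x98, 0x07]
t2 = [0x32, 0x32, 0x8a, 0xd7, 0xd7, 0xd7, 0x7e, 0x98]
t3 = [0xd7, 0xd7, 0xc2, 0xd7, 0x98, 0x7e, 0x07, 0x98]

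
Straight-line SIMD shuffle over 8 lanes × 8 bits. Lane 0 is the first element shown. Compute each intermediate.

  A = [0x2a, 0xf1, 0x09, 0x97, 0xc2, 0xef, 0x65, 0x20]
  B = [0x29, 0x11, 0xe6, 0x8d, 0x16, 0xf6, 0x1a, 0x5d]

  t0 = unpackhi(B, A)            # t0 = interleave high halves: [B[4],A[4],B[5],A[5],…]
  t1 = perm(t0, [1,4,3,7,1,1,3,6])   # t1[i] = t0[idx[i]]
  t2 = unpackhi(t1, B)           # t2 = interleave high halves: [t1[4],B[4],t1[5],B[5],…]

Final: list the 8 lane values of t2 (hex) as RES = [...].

t0 = [0x16, 0xc2, 0xf6, 0xef, 0x1a, 0x65, 0x5d, 0x20]
t1 = [0xc2, 0x1a, 0xef, 0x20, 0xc2, 0xc2, 0xef, 0x5d]
t2 = [0xc2, 0x16, 0xc2, 0xf6, 0xef, 0x1a, 0x5d, 0x5d]

RES = [0xc2, 0x16, 0xc2, 0xf6, 0xef, 0x1a, 0x5d, 0x5d]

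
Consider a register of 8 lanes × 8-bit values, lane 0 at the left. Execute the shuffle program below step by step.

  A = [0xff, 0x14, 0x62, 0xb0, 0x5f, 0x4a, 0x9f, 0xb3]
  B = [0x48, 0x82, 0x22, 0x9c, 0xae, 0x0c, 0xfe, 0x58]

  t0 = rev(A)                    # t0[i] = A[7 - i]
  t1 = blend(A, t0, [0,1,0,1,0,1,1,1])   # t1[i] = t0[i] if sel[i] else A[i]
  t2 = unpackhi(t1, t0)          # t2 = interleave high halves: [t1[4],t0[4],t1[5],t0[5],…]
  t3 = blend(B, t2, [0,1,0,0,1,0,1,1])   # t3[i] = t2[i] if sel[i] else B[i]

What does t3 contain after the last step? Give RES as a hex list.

RES = [ 0x48  0xb0  0x22  0x9c  0x14  0x0c  0xff  0xff ]

  t0: b3 9f 4a 5f b0 62 14 ff
  t1: ff 9f 62 5f 5f 62 14 ff
  t2: 5f b0 62 62 14 14 ff ff
  t3: 48 b0 22 9c 14 0c ff ff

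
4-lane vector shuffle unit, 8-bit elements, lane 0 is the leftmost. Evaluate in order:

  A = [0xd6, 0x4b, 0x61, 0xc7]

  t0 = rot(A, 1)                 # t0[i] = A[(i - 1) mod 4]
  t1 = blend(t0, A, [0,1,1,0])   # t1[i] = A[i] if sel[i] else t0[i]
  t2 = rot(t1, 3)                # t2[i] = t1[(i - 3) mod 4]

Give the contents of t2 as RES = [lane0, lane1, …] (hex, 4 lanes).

  t0: c7 d6 4b 61
  t1: c7 4b 61 61
  t2: 4b 61 61 c7

RES = [0x4b, 0x61, 0x61, 0xc7]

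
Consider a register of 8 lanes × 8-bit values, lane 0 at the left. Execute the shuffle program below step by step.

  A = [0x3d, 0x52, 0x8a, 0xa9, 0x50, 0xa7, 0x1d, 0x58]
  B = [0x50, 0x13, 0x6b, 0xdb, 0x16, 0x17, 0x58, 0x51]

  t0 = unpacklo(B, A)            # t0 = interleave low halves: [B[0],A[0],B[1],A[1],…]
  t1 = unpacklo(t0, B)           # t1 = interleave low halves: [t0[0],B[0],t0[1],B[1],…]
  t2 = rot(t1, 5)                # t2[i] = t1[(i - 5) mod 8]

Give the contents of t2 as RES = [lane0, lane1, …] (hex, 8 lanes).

RES = [ 0x13  0x13  0x6b  0x52  0xdb  0x50  0x50  0x3d ]

  t0: 50 3d 13 52 6b 8a db a9
  t1: 50 50 3d 13 13 6b 52 db
  t2: 13 13 6b 52 db 50 50 3d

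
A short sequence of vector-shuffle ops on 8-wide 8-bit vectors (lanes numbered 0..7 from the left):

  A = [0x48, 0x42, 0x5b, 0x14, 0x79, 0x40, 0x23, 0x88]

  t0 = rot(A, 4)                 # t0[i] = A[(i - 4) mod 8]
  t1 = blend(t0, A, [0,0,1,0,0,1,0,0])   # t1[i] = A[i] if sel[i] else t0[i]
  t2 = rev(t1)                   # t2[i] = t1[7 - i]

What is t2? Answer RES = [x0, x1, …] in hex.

RES = [0x14, 0x5b, 0x40, 0x48, 0x88, 0x5b, 0x40, 0x79]

→ t0 |79|40|23|88|48|42|5b|14|
→ t1 |79|40|5b|88|48|40|5b|14|
→ t2 |14|5b|40|48|88|5b|40|79|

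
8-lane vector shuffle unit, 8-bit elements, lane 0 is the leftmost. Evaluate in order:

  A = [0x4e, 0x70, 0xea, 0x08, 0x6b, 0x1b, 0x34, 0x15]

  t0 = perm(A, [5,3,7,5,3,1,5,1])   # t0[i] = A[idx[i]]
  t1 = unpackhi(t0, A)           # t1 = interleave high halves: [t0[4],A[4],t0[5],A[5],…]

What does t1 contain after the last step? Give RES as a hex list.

RES = [0x08, 0x6b, 0x70, 0x1b, 0x1b, 0x34, 0x70, 0x15]

→ t0 |1b|08|15|1b|08|70|1b|70|
→ t1 |08|6b|70|1b|1b|34|70|15|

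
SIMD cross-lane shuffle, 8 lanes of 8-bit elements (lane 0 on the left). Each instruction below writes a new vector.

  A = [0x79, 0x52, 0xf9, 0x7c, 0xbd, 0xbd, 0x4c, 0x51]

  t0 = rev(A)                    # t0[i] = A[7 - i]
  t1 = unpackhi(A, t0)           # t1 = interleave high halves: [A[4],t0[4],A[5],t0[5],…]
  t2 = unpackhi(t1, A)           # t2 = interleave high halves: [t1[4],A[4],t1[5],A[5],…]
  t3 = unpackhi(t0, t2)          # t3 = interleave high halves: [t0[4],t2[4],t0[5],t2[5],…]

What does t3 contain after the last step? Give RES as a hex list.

t0 = [0x51, 0x4c, 0xbd, 0xbd, 0x7c, 0xf9, 0x52, 0x79]
t1 = [0xbd, 0x7c, 0xbd, 0xf9, 0x4c, 0x52, 0x51, 0x79]
t2 = [0x4c, 0xbd, 0x52, 0xbd, 0x51, 0x4c, 0x79, 0x51]
t3 = [0x7c, 0x51, 0xf9, 0x4c, 0x52, 0x79, 0x79, 0x51]

RES = [ 0x7c  0x51  0xf9  0x4c  0x52  0x79  0x79  0x51 ]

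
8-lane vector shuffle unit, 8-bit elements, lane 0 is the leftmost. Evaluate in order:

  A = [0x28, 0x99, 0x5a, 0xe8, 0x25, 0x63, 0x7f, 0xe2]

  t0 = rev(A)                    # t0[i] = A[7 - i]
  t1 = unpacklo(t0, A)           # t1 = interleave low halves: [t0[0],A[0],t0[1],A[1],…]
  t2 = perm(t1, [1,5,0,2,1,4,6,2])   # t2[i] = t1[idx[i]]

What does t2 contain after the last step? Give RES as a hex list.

→ t0 |e2|7f|63|25|e8|5a|99|28|
→ t1 |e2|28|7f|99|63|5a|25|e8|
→ t2 |28|5a|e2|7f|28|63|25|7f|

RES = [ 0x28  0x5a  0xe2  0x7f  0x28  0x63  0x25  0x7f ]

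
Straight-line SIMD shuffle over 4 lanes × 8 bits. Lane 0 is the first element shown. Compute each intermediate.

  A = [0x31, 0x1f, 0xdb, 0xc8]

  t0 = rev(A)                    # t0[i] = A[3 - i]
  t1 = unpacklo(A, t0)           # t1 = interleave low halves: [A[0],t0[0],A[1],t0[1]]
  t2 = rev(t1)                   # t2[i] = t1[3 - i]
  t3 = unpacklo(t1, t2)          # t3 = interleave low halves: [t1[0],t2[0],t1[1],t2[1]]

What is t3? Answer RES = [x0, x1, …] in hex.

  t0: c8 db 1f 31
  t1: 31 c8 1f db
  t2: db 1f c8 31
  t3: 31 db c8 1f

RES = [ 0x31  0xdb  0xc8  0x1f ]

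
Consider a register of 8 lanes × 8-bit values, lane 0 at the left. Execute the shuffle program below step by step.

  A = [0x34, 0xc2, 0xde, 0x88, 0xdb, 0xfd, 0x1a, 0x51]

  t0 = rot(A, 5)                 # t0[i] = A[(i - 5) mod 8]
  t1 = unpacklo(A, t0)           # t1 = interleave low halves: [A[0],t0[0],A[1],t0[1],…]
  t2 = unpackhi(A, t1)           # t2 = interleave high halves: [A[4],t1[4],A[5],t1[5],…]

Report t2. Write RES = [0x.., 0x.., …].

RES = [0xdb, 0xde, 0xfd, 0xfd, 0x1a, 0x88, 0x51, 0x1a]

  t0: 88 db fd 1a 51 34 c2 de
  t1: 34 88 c2 db de fd 88 1a
  t2: db de fd fd 1a 88 51 1a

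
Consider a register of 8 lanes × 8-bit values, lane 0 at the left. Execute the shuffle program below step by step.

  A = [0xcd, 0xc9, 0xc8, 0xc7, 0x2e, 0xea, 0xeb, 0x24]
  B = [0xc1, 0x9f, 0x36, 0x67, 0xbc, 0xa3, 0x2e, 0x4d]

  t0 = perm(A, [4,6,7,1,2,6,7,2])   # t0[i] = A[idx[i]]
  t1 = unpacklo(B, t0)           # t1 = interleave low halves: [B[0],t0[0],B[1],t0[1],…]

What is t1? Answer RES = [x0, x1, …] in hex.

t0 = [0x2e, 0xeb, 0x24, 0xc9, 0xc8, 0xeb, 0x24, 0xc8]
t1 = [0xc1, 0x2e, 0x9f, 0xeb, 0x36, 0x24, 0x67, 0xc9]

RES = [0xc1, 0x2e, 0x9f, 0xeb, 0x36, 0x24, 0x67, 0xc9]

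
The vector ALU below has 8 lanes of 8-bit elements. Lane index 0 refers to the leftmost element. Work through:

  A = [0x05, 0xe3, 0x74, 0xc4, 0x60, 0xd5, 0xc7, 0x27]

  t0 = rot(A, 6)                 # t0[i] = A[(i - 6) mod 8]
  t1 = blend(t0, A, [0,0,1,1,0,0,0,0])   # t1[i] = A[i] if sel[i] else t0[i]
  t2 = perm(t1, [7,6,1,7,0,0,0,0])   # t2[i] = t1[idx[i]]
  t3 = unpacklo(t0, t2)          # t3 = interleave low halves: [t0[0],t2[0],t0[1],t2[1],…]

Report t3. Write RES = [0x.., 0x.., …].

RES = [0x74, 0xe3, 0xc4, 0x05, 0x60, 0xc4, 0xd5, 0xe3]

t0 = [0x74, 0xc4, 0x60, 0xd5, 0xc7, 0x27, 0x05, 0xe3]
t1 = [0x74, 0xc4, 0x74, 0xc4, 0xc7, 0x27, 0x05, 0xe3]
t2 = [0xe3, 0x05, 0xc4, 0xe3, 0x74, 0x74, 0x74, 0x74]
t3 = [0x74, 0xe3, 0xc4, 0x05, 0x60, 0xc4, 0xd5, 0xe3]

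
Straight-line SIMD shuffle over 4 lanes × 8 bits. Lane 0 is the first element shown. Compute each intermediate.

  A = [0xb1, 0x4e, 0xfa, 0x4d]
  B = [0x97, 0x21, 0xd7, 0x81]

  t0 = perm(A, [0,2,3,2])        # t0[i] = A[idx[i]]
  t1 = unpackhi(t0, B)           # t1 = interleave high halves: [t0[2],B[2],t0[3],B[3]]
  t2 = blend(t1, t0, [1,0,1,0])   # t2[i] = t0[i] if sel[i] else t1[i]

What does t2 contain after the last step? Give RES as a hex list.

RES = [0xb1, 0xd7, 0x4d, 0x81]

t0 = [0xb1, 0xfa, 0x4d, 0xfa]
t1 = [0x4d, 0xd7, 0xfa, 0x81]
t2 = [0xb1, 0xd7, 0x4d, 0x81]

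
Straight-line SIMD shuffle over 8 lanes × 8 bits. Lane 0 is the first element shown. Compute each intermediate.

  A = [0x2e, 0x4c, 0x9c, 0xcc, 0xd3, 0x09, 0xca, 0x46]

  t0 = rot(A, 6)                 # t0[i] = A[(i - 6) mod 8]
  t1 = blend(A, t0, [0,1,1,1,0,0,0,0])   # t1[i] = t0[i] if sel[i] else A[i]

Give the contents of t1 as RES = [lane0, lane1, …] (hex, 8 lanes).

RES = [ 0x2e  0xcc  0xd3  0x09  0xd3  0x09  0xca  0x46 ]

  t0: 9c cc d3 09 ca 46 2e 4c
  t1: 2e cc d3 09 d3 09 ca 46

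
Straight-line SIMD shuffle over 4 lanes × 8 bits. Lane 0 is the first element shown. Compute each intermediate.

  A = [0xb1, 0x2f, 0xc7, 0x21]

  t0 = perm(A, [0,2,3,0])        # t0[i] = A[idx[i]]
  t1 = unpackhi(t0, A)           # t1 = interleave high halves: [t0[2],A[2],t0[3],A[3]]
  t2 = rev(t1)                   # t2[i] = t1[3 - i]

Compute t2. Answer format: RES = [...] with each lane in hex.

RES = [ 0x21  0xb1  0xc7  0x21 ]

→ t0 |b1|c7|21|b1|
→ t1 |21|c7|b1|21|
→ t2 |21|b1|c7|21|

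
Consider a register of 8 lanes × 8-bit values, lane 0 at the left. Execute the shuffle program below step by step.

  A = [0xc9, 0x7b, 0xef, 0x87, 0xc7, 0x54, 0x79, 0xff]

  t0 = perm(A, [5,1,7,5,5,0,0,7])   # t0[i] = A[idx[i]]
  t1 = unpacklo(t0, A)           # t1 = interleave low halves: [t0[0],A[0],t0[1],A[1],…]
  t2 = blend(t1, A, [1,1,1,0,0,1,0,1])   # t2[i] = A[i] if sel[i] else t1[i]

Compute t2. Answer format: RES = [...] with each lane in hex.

→ t0 |54|7b|ff|54|54|c9|c9|ff|
→ t1 |54|c9|7b|7b|ff|ef|54|87|
→ t2 |c9|7b|ef|7b|ff|54|54|ff|

RES = [0xc9, 0x7b, 0xef, 0x7b, 0xff, 0x54, 0x54, 0xff]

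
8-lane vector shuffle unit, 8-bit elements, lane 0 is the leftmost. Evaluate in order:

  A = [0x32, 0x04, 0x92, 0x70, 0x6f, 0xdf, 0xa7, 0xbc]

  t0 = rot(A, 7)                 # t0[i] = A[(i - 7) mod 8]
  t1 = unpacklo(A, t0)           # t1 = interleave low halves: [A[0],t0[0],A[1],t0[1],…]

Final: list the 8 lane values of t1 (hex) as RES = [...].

→ t0 |04|92|70|6f|df|a7|bc|32|
→ t1 |32|04|04|92|92|70|70|6f|

RES = [0x32, 0x04, 0x04, 0x92, 0x92, 0x70, 0x70, 0x6f]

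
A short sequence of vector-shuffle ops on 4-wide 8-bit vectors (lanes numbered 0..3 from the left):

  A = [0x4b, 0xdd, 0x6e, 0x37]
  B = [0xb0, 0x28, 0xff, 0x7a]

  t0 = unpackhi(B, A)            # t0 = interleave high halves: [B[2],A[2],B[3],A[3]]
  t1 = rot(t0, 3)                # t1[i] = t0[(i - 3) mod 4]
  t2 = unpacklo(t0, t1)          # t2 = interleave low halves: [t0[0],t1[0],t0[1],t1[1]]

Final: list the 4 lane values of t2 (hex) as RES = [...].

  t0: ff 6e 7a 37
  t1: 6e 7a 37 ff
  t2: ff 6e 6e 7a

RES = [ 0xff  0x6e  0x6e  0x7a ]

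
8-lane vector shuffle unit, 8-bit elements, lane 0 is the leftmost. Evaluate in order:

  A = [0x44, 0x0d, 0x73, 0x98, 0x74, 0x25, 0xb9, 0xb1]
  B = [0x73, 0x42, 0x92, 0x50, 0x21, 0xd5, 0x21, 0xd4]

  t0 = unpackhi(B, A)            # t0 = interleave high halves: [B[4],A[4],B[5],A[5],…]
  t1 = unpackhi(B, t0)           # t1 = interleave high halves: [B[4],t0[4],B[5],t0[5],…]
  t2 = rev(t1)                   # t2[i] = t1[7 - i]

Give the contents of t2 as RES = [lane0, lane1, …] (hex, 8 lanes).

RES = [0xb1, 0xd4, 0xd4, 0x21, 0xb9, 0xd5, 0x21, 0x21]

→ t0 |21|74|d5|25|21|b9|d4|b1|
→ t1 |21|21|d5|b9|21|d4|d4|b1|
→ t2 |b1|d4|d4|21|b9|d5|21|21|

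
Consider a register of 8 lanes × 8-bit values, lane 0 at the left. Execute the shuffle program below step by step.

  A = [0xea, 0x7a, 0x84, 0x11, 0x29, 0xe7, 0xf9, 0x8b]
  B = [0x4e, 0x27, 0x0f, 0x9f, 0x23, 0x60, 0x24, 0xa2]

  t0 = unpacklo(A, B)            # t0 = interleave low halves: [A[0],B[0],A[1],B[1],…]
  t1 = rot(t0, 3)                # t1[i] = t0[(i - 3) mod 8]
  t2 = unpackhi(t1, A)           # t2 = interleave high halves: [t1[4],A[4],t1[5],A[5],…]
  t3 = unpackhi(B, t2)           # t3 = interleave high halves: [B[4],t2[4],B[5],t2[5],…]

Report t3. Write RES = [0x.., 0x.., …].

RES = [0x23, 0x27, 0x60, 0xf9, 0x24, 0x84, 0xa2, 0x8b]

  t0: ea 4e 7a 27 84 0f 11 9f
  t1: 0f 11 9f ea 4e 7a 27 84
  t2: 4e 29 7a e7 27 f9 84 8b
  t3: 23 27 60 f9 24 84 a2 8b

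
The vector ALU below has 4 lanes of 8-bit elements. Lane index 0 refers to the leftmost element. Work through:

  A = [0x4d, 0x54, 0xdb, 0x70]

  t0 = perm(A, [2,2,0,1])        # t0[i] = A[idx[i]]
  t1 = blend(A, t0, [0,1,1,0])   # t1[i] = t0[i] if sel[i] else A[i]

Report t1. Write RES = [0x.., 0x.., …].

RES = [ 0x4d  0xdb  0x4d  0x70 ]

t0 = [0xdb, 0xdb, 0x4d, 0x54]
t1 = [0x4d, 0xdb, 0x4d, 0x70]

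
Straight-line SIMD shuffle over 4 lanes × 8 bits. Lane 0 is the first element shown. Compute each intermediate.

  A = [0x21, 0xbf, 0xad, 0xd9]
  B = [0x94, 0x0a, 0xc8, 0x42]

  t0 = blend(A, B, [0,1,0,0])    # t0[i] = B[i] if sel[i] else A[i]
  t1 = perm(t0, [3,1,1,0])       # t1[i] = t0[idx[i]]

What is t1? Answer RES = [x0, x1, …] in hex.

RES = [0xd9, 0x0a, 0x0a, 0x21]

  t0: 21 0a ad d9
  t1: d9 0a 0a 21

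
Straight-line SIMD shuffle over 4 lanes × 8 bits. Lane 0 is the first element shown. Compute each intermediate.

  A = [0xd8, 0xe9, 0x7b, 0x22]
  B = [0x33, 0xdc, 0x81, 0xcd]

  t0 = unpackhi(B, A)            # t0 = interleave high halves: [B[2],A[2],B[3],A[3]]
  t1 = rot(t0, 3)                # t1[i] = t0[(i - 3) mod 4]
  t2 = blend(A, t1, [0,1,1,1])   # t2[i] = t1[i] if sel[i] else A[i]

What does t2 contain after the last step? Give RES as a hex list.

RES = [0xd8, 0xcd, 0x22, 0x81]

→ t0 |81|7b|cd|22|
→ t1 |7b|cd|22|81|
→ t2 |d8|cd|22|81|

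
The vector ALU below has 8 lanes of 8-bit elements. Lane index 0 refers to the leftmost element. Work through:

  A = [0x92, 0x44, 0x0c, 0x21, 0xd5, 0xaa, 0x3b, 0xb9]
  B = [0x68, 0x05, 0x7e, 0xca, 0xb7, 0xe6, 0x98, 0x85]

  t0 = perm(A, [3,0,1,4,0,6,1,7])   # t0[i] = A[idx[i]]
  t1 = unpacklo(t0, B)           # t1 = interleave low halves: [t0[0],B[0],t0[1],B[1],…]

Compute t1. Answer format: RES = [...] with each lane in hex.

RES = [ 0x21  0x68  0x92  0x05  0x44  0x7e  0xd5  0xca ]

t0 = [0x21, 0x92, 0x44, 0xd5, 0x92, 0x3b, 0x44, 0xb9]
t1 = [0x21, 0x68, 0x92, 0x05, 0x44, 0x7e, 0xd5, 0xca]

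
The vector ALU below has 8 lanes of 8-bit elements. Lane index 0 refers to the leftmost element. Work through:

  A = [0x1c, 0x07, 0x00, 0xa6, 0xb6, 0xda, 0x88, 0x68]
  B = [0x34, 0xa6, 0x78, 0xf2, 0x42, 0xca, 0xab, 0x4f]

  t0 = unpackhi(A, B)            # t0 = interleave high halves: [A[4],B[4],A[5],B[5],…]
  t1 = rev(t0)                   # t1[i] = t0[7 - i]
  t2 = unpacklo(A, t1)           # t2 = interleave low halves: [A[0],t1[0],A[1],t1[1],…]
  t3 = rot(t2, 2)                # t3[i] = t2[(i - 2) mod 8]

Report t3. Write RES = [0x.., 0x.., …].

  t0: b6 42 da ca 88 ab 68 4f
  t1: 4f 68 ab 88 ca da 42 b6
  t2: 1c 4f 07 68 00 ab a6 88
  t3: a6 88 1c 4f 07 68 00 ab

RES = [0xa6, 0x88, 0x1c, 0x4f, 0x07, 0x68, 0x00, 0xab]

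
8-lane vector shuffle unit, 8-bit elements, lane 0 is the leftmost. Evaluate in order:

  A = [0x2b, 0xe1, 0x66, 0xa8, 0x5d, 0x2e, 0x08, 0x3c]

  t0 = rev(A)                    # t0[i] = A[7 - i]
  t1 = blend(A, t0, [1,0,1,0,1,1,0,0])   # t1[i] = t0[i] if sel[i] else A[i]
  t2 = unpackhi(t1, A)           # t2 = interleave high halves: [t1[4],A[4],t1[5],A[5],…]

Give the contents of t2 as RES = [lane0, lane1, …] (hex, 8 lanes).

RES = [ 0xa8  0x5d  0x66  0x2e  0x08  0x08  0x3c  0x3c ]

→ t0 |3c|08|2e|5d|a8|66|e1|2b|
→ t1 |3c|e1|2e|a8|a8|66|08|3c|
→ t2 |a8|5d|66|2e|08|08|3c|3c|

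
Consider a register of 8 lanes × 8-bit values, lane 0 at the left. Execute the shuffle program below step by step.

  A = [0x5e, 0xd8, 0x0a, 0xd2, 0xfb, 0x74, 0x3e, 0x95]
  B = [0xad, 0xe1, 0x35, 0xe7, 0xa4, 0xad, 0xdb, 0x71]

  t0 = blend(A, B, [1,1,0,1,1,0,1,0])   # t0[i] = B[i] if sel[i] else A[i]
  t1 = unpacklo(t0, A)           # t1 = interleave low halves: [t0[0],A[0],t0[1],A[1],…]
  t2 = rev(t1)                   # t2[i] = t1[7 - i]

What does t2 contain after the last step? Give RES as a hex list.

→ t0 |ad|e1|0a|e7|a4|74|db|95|
→ t1 |ad|5e|e1|d8|0a|0a|e7|d2|
→ t2 |d2|e7|0a|0a|d8|e1|5e|ad|

RES = [0xd2, 0xe7, 0x0a, 0x0a, 0xd8, 0xe1, 0x5e, 0xad]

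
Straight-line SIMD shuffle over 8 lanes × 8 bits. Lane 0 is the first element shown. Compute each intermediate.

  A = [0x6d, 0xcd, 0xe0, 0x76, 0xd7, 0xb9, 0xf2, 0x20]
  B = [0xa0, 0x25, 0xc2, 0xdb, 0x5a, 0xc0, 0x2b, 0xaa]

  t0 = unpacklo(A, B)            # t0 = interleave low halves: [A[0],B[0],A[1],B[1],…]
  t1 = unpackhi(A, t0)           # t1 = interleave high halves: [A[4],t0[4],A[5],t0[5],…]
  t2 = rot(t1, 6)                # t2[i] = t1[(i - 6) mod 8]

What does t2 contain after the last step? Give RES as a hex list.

RES = [ 0xb9  0xc2  0xf2  0x76  0x20  0xdb  0xd7  0xe0 ]

  t0: 6d a0 cd 25 e0 c2 76 db
  t1: d7 e0 b9 c2 f2 76 20 db
  t2: b9 c2 f2 76 20 db d7 e0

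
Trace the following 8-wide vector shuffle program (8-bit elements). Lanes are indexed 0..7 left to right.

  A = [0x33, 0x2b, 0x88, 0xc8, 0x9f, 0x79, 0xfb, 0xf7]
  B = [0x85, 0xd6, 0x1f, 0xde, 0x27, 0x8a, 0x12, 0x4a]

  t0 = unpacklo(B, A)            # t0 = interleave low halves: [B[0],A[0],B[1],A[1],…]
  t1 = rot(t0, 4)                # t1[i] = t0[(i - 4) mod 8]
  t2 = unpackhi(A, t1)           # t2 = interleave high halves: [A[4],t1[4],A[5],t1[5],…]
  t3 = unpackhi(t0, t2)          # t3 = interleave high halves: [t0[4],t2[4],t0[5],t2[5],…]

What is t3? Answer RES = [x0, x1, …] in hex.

RES = [0x1f, 0xfb, 0x88, 0xd6, 0xde, 0xf7, 0xc8, 0x2b]

→ t0 |85|33|d6|2b|1f|88|de|c8|
→ t1 |1f|88|de|c8|85|33|d6|2b|
→ t2 |9f|85|79|33|fb|d6|f7|2b|
→ t3 |1f|fb|88|d6|de|f7|c8|2b|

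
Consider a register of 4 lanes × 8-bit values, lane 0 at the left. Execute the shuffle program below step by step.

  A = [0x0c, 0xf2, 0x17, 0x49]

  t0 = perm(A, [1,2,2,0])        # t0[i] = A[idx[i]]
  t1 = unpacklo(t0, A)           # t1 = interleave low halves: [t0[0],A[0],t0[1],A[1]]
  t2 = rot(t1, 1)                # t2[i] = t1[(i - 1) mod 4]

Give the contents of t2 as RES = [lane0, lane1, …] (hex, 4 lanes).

t0 = [0xf2, 0x17, 0x17, 0x0c]
t1 = [0xf2, 0x0c, 0x17, 0xf2]
t2 = [0xf2, 0xf2, 0x0c, 0x17]

RES = [0xf2, 0xf2, 0x0c, 0x17]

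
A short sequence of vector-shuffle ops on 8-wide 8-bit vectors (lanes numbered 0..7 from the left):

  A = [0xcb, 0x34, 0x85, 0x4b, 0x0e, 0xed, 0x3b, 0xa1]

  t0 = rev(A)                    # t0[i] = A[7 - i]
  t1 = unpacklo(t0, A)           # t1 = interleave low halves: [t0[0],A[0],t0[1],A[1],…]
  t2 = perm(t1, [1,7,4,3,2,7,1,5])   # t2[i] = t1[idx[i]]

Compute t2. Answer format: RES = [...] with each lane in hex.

RES = [0xcb, 0x4b, 0xed, 0x34, 0x3b, 0x4b, 0xcb, 0x85]

  t0: a1 3b ed 0e 4b 85 34 cb
  t1: a1 cb 3b 34 ed 85 0e 4b
  t2: cb 4b ed 34 3b 4b cb 85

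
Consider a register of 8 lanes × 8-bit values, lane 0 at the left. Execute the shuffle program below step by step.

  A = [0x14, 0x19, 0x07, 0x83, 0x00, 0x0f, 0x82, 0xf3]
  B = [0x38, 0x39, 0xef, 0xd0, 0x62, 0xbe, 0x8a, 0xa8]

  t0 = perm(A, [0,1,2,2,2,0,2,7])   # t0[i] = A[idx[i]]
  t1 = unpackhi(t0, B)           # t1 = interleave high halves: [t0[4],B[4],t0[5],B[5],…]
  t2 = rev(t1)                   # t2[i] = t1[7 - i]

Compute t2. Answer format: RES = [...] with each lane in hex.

RES = [0xa8, 0xf3, 0x8a, 0x07, 0xbe, 0x14, 0x62, 0x07]

t0 = [0x14, 0x19, 0x07, 0x07, 0x07, 0x14, 0x07, 0xf3]
t1 = [0x07, 0x62, 0x14, 0xbe, 0x07, 0x8a, 0xf3, 0xa8]
t2 = [0xa8, 0xf3, 0x8a, 0x07, 0xbe, 0x14, 0x62, 0x07]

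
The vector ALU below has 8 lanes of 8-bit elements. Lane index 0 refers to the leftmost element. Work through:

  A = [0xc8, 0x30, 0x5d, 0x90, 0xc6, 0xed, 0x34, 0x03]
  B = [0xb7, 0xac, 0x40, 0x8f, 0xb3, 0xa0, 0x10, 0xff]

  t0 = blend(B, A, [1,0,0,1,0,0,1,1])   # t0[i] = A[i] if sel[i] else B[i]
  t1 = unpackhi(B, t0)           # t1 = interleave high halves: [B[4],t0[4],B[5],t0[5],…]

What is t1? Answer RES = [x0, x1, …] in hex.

  t0: c8 ac 40 90 b3 a0 34 03
  t1: b3 b3 a0 a0 10 34 ff 03

RES = [ 0xb3  0xb3  0xa0  0xa0  0x10  0x34  0xff  0x03 ]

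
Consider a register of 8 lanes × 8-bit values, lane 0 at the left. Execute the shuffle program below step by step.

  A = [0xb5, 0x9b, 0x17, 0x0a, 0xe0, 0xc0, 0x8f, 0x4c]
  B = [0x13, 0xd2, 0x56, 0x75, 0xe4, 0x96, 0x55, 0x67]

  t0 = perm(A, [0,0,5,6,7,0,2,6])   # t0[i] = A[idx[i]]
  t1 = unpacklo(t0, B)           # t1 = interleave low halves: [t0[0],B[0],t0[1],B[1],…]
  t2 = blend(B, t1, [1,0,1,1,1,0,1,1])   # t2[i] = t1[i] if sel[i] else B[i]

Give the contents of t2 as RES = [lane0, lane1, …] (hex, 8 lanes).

→ t0 |b5|b5|c0|8f|4c|b5|17|8f|
→ t1 |b5|13|b5|d2|c0|56|8f|75|
→ t2 |b5|d2|b5|d2|c0|96|8f|75|

RES = [ 0xb5  0xd2  0xb5  0xd2  0xc0  0x96  0x8f  0x75 ]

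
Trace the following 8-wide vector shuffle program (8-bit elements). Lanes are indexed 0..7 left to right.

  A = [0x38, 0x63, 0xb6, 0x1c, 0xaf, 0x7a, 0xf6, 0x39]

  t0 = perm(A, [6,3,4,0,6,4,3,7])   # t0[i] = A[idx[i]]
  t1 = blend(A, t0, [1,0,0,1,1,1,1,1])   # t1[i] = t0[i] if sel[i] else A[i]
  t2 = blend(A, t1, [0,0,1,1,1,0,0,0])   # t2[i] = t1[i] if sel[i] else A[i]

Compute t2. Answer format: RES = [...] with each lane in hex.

RES = [ 0x38  0x63  0xb6  0x38  0xf6  0x7a  0xf6  0x39 ]

→ t0 |f6|1c|af|38|f6|af|1c|39|
→ t1 |f6|63|b6|38|f6|af|1c|39|
→ t2 |38|63|b6|38|f6|7a|f6|39|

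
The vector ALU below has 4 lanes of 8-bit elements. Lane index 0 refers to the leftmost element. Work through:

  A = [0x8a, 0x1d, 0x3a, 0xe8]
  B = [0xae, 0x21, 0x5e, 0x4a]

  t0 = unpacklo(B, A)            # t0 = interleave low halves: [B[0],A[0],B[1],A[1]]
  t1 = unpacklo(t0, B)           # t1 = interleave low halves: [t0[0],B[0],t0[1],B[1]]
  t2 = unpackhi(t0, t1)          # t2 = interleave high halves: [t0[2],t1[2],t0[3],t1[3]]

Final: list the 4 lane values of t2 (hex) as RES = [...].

→ t0 |ae|8a|21|1d|
→ t1 |ae|ae|8a|21|
→ t2 |21|8a|1d|21|

RES = [ 0x21  0x8a  0x1d  0x21 ]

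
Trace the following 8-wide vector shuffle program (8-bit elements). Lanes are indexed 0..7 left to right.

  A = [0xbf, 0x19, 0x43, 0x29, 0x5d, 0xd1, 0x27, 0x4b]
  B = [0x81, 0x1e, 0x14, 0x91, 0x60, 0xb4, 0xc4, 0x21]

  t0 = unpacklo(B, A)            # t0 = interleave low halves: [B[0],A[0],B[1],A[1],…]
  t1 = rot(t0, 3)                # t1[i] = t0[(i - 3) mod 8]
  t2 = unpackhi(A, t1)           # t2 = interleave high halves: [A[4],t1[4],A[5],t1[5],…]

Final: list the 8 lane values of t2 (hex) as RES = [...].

RES = [0x5d, 0xbf, 0xd1, 0x1e, 0x27, 0x19, 0x4b, 0x14]

  t0: 81 bf 1e 19 14 43 91 29
  t1: 43 91 29 81 bf 1e 19 14
  t2: 5d bf d1 1e 27 19 4b 14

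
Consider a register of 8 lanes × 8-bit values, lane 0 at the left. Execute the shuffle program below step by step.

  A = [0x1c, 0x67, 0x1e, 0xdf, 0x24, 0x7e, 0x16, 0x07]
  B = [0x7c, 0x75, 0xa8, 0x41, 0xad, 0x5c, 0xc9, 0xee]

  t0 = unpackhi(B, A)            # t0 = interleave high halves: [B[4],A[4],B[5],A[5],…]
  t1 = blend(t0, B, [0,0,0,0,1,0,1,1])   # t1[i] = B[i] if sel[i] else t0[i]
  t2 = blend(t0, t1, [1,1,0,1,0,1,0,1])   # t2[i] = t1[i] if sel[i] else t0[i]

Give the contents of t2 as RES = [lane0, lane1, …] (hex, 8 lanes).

→ t0 |ad|24|5c|7e|c9|16|ee|07|
→ t1 |ad|24|5c|7e|ad|16|c9|ee|
→ t2 |ad|24|5c|7e|c9|16|ee|ee|

RES = [0xad, 0x24, 0x5c, 0x7e, 0xc9, 0x16, 0xee, 0xee]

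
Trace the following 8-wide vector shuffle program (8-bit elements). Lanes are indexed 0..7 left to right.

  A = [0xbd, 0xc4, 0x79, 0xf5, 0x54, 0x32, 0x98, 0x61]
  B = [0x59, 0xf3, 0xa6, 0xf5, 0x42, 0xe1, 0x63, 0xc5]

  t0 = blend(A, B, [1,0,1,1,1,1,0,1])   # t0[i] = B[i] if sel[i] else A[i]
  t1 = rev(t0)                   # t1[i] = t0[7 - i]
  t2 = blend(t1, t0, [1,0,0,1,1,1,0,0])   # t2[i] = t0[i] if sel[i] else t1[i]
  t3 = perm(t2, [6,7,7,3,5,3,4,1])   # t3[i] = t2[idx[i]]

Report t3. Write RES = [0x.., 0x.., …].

RES = [0xc4, 0x59, 0x59, 0xf5, 0xe1, 0xf5, 0x42, 0x98]

  t0: 59 c4 a6 f5 42 e1 98 c5
  t1: c5 98 e1 42 f5 a6 c4 59
  t2: 59 98 e1 f5 42 e1 c4 59
  t3: c4 59 59 f5 e1 f5 42 98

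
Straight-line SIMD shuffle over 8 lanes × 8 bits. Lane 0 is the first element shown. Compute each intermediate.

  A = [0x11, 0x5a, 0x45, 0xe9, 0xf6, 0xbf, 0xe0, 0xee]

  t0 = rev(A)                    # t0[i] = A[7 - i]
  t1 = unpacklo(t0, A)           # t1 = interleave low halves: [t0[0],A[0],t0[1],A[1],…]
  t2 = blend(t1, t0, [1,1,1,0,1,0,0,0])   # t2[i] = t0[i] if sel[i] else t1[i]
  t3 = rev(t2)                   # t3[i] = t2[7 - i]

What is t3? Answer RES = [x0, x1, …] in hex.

RES = [0xe9, 0xf6, 0x45, 0xe9, 0x5a, 0xbf, 0xe0, 0xee]

  t0: ee e0 bf f6 e9 45 5a 11
  t1: ee 11 e0 5a bf 45 f6 e9
  t2: ee e0 bf 5a e9 45 f6 e9
  t3: e9 f6 45 e9 5a bf e0 ee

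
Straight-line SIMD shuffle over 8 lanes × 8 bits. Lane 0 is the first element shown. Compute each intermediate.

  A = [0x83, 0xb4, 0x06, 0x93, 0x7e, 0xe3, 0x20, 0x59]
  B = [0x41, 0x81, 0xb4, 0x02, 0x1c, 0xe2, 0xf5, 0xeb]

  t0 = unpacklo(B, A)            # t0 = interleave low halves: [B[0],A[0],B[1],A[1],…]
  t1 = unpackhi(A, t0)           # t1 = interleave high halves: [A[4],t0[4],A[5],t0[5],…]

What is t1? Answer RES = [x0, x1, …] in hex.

  t0: 41 83 81 b4 b4 06 02 93
  t1: 7e b4 e3 06 20 02 59 93

RES = [ 0x7e  0xb4  0xe3  0x06  0x20  0x02  0x59  0x93 ]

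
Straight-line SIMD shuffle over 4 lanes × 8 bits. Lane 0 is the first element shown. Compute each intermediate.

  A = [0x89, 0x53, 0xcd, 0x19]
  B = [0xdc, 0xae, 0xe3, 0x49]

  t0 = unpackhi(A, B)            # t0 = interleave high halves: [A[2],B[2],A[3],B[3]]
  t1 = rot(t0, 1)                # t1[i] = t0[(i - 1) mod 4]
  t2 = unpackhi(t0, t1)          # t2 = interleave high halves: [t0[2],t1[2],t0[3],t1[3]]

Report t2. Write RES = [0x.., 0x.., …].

  t0: cd e3 19 49
  t1: 49 cd e3 19
  t2: 19 e3 49 19

RES = [ 0x19  0xe3  0x49  0x19 ]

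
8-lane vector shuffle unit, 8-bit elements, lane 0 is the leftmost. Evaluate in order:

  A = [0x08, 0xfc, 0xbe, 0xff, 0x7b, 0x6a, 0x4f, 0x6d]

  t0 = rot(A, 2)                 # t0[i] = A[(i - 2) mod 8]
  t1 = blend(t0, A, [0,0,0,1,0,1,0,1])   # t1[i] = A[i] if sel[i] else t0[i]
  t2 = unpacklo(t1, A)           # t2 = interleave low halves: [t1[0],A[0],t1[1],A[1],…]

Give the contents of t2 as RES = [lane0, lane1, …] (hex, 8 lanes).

RES = [0x4f, 0x08, 0x6d, 0xfc, 0x08, 0xbe, 0xff, 0xff]

  t0: 4f 6d 08 fc be ff 7b 6a
  t1: 4f 6d 08 ff be 6a 7b 6d
  t2: 4f 08 6d fc 08 be ff ff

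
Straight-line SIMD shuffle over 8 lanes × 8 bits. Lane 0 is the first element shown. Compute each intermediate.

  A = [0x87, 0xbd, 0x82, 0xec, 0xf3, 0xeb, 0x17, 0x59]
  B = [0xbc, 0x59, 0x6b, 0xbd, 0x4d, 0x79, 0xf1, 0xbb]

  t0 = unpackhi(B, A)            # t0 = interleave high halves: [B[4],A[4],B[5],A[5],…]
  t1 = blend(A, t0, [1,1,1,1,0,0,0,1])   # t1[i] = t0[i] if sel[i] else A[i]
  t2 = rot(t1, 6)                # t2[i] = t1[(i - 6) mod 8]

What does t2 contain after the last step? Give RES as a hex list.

→ t0 |4d|f3|79|eb|f1|17|bb|59|
→ t1 |4d|f3|79|eb|f3|eb|17|59|
→ t2 |79|eb|f3|eb|17|59|4d|f3|

RES = [0x79, 0xeb, 0xf3, 0xeb, 0x17, 0x59, 0x4d, 0xf3]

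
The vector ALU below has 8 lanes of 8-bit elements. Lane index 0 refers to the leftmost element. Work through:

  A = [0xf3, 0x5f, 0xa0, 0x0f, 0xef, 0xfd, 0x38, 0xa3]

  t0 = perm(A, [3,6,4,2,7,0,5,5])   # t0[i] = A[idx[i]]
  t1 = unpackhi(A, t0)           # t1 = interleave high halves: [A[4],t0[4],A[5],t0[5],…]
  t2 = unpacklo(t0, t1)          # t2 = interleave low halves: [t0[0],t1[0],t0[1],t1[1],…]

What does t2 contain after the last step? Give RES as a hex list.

→ t0 |0f|38|ef|a0|a3|f3|fd|fd|
→ t1 |ef|a3|fd|f3|38|fd|a3|fd|
→ t2 |0f|ef|38|a3|ef|fd|a0|f3|

RES = [0x0f, 0xef, 0x38, 0xa3, 0xef, 0xfd, 0xa0, 0xf3]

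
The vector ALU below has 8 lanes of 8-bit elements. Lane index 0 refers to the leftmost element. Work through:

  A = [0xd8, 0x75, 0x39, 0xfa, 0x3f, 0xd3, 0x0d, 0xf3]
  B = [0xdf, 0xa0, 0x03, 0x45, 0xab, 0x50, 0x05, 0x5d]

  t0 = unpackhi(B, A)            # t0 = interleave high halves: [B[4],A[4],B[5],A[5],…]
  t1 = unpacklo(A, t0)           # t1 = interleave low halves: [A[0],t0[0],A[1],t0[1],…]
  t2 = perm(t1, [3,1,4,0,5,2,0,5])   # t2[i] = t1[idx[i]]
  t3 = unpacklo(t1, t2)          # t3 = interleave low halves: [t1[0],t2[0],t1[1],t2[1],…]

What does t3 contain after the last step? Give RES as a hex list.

RES = [ 0xd8  0x3f  0xab  0xab  0x75  0x39  0x3f  0xd8 ]

t0 = [0xab, 0x3f, 0x50, 0xd3, 0x05, 0x0d, 0x5d, 0xf3]
t1 = [0xd8, 0xab, 0x75, 0x3f, 0x39, 0x50, 0xfa, 0xd3]
t2 = [0x3f, 0xab, 0x39, 0xd8, 0x50, 0x75, 0xd8, 0x50]
t3 = [0xd8, 0x3f, 0xab, 0xab, 0x75, 0x39, 0x3f, 0xd8]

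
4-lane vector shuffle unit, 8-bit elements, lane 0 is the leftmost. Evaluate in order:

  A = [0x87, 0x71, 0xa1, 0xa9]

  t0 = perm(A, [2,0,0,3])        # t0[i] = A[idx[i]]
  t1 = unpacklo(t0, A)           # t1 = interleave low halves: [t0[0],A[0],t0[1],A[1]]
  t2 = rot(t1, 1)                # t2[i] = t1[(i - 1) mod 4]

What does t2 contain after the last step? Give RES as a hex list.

  t0: a1 87 87 a9
  t1: a1 87 87 71
  t2: 71 a1 87 87

RES = [ 0x71  0xa1  0x87  0x87 ]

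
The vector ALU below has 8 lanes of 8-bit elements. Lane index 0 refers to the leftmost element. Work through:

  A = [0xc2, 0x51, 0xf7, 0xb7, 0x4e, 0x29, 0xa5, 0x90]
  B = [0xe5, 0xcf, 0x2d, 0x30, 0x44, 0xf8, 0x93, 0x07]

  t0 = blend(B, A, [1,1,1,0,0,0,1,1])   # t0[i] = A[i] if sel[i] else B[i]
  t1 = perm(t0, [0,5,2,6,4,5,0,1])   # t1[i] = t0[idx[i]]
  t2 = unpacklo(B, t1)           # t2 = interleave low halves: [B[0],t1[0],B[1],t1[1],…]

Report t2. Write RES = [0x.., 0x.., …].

→ t0 |c2|51|f7|30|44|f8|a5|90|
→ t1 |c2|f8|f7|a5|44|f8|c2|51|
→ t2 |e5|c2|cf|f8|2d|f7|30|a5|

RES = [0xe5, 0xc2, 0xcf, 0xf8, 0x2d, 0xf7, 0x30, 0xa5]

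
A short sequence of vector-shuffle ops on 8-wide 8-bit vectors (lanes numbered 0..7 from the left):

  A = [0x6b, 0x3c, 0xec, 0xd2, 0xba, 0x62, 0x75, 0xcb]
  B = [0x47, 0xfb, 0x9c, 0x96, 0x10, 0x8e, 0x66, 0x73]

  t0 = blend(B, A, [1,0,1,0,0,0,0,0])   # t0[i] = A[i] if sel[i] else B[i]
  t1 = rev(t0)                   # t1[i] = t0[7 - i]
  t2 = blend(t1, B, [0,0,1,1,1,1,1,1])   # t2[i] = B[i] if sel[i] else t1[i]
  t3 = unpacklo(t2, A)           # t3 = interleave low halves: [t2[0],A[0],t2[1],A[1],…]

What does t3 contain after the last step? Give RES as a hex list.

RES = [0x73, 0x6b, 0x66, 0x3c, 0x9c, 0xec, 0x96, 0xd2]

  t0: 6b fb ec 96 10 8e 66 73
  t1: 73 66 8e 10 96 ec fb 6b
  t2: 73 66 9c 96 10 8e 66 73
  t3: 73 6b 66 3c 9c ec 96 d2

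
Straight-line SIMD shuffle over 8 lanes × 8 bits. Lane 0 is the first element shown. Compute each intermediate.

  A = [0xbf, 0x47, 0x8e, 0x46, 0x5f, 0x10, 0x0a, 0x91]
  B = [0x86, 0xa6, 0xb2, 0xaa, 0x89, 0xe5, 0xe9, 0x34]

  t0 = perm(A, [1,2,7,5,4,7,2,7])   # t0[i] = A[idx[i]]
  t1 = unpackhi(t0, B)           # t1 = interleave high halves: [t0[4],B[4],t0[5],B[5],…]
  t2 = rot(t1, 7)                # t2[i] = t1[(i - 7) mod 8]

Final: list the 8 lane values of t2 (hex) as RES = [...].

t0 = [0x47, 0x8e, 0x91, 0x10, 0x5f, 0x91, 0x8e, 0x91]
t1 = [0x5f, 0x89, 0x91, 0xe5, 0x8e, 0xe9, 0x91, 0x34]
t2 = [0x89, 0x91, 0xe5, 0x8e, 0xe9, 0x91, 0x34, 0x5f]

RES = [ 0x89  0x91  0xe5  0x8e  0xe9  0x91  0x34  0x5f ]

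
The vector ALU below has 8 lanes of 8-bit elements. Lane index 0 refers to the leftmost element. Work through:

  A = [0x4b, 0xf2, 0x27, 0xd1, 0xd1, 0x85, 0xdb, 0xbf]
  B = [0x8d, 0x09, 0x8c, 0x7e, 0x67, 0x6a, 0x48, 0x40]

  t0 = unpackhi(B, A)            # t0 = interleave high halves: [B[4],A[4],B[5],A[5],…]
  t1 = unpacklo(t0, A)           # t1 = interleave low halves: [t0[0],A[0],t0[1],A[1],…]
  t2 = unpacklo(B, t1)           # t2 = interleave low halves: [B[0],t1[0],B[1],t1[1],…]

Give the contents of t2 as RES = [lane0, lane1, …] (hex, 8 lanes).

RES = [ 0x8d  0x67  0x09  0x4b  0x8c  0xd1  0x7e  0xf2 ]

t0 = [0x67, 0xd1, 0x6a, 0x85, 0x48, 0xdb, 0x40, 0xbf]
t1 = [0x67, 0x4b, 0xd1, 0xf2, 0x6a, 0x27, 0x85, 0xd1]
t2 = [0x8d, 0x67, 0x09, 0x4b, 0x8c, 0xd1, 0x7e, 0xf2]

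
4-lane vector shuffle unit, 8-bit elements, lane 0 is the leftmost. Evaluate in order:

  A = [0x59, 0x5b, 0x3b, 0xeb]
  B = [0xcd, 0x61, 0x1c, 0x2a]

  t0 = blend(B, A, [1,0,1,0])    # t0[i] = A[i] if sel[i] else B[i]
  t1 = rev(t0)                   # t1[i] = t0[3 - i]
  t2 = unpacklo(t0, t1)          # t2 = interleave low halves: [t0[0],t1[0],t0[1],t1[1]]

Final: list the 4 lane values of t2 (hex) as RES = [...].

→ t0 |59|61|3b|2a|
→ t1 |2a|3b|61|59|
→ t2 |59|2a|61|3b|

RES = [0x59, 0x2a, 0x61, 0x3b]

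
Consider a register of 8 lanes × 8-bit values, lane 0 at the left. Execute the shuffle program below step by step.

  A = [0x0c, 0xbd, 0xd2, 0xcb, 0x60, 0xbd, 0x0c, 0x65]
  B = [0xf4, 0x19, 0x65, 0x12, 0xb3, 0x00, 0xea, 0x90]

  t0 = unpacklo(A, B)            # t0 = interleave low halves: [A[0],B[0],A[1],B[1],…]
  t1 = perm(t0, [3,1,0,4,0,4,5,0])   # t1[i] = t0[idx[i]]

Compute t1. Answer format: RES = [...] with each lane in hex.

t0 = [0x0c, 0xf4, 0xbd, 0x19, 0xd2, 0x65, 0xcb, 0x12]
t1 = [0x19, 0xf4, 0x0c, 0xd2, 0x0c, 0xd2, 0x65, 0x0c]

RES = [ 0x19  0xf4  0x0c  0xd2  0x0c  0xd2  0x65  0x0c ]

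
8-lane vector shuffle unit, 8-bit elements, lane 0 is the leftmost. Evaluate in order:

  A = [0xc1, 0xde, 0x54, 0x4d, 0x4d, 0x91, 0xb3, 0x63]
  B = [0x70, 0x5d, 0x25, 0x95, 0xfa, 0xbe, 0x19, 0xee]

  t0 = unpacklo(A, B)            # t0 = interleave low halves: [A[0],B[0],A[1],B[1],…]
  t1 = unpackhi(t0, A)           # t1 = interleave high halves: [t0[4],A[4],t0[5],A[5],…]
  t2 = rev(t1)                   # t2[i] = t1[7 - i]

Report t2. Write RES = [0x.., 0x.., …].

  t0: c1 70 de 5d 54 25 4d 95
  t1: 54 4d 25 91 4d b3 95 63
  t2: 63 95 b3 4d 91 25 4d 54

RES = [0x63, 0x95, 0xb3, 0x4d, 0x91, 0x25, 0x4d, 0x54]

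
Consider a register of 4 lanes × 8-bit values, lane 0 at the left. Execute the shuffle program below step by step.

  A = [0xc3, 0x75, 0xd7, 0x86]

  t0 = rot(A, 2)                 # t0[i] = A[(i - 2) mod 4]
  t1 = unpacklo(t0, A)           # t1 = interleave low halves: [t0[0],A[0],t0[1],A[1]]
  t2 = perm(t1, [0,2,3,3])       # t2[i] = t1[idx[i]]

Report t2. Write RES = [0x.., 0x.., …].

RES = [0xd7, 0x86, 0x75, 0x75]

  t0: d7 86 c3 75
  t1: d7 c3 86 75
  t2: d7 86 75 75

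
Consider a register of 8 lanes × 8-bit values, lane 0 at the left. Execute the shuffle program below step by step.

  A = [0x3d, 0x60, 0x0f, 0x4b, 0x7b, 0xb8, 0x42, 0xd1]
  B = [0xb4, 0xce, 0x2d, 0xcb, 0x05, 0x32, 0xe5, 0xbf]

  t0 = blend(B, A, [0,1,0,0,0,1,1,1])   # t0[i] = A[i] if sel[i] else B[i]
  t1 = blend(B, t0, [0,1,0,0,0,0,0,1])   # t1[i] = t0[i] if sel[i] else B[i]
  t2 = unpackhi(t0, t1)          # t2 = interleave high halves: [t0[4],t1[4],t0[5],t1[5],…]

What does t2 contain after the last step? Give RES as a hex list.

RES = [0x05, 0x05, 0xb8, 0x32, 0x42, 0xe5, 0xd1, 0xd1]

→ t0 |b4|60|2d|cb|05|b8|42|d1|
→ t1 |b4|60|2d|cb|05|32|e5|d1|
→ t2 |05|05|b8|32|42|e5|d1|d1|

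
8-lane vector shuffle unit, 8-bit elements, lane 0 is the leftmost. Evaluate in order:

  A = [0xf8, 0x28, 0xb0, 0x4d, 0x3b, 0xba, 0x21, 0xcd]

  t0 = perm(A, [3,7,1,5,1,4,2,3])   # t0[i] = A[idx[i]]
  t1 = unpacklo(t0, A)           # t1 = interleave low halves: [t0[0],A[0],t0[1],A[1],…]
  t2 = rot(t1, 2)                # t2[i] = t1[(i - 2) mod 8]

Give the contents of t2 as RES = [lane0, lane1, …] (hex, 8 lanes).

RES = [ 0xba  0x4d  0x4d  0xf8  0xcd  0x28  0x28  0xb0 ]

  t0: 4d cd 28 ba 28 3b b0 4d
  t1: 4d f8 cd 28 28 b0 ba 4d
  t2: ba 4d 4d f8 cd 28 28 b0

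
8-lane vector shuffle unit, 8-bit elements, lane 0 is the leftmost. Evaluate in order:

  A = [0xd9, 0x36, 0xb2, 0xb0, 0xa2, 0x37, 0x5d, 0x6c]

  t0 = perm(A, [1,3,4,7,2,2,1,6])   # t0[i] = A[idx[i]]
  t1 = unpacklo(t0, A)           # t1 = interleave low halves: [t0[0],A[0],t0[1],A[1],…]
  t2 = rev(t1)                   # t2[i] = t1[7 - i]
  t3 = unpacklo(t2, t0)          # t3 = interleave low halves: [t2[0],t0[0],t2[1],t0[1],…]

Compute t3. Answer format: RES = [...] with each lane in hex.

RES = [0xb0, 0x36, 0x6c, 0xb0, 0xb2, 0xa2, 0xa2, 0x6c]

t0 = [0x36, 0xb0, 0xa2, 0x6c, 0xb2, 0xb2, 0x36, 0x5d]
t1 = [0x36, 0xd9, 0xb0, 0x36, 0xa2, 0xb2, 0x6c, 0xb0]
t2 = [0xb0, 0x6c, 0xb2, 0xa2, 0x36, 0xb0, 0xd9, 0x36]
t3 = [0xb0, 0x36, 0x6c, 0xb0, 0xb2, 0xa2, 0xa2, 0x6c]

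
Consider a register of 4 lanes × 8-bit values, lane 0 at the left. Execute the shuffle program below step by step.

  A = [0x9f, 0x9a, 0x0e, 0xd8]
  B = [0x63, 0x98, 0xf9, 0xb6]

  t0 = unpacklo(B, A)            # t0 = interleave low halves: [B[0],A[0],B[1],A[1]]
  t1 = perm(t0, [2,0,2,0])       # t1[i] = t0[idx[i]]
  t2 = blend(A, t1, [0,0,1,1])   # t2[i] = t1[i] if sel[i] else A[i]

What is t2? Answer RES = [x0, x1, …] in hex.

→ t0 |63|9f|98|9a|
→ t1 |98|63|98|63|
→ t2 |9f|9a|98|63|

RES = [0x9f, 0x9a, 0x98, 0x63]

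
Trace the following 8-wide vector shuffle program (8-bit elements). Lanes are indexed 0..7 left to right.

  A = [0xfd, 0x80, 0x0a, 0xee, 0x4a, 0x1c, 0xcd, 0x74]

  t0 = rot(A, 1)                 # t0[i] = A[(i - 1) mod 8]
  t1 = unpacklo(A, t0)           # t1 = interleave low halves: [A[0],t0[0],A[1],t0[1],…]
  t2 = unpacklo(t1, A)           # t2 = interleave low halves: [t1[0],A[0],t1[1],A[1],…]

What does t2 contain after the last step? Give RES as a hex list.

→ t0 |74|fd|80|0a|ee|4a|1c|cd|
→ t1 |fd|74|80|fd|0a|80|ee|0a|
→ t2 |fd|fd|74|80|80|0a|fd|ee|

RES = [0xfd, 0xfd, 0x74, 0x80, 0x80, 0x0a, 0xfd, 0xee]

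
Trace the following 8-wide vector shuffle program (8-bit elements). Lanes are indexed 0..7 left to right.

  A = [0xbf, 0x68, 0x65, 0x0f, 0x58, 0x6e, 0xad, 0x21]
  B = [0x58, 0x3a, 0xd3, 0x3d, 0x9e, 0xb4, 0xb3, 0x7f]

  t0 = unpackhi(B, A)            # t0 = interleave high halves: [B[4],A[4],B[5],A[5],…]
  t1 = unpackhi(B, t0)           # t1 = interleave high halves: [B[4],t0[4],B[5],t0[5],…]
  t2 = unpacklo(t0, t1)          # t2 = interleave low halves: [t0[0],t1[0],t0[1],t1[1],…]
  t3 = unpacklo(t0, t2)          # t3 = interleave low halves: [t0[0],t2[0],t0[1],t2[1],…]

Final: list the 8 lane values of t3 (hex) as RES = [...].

RES = [0x9e, 0x9e, 0x58, 0x9e, 0xb4, 0x58, 0x6e, 0xb3]

  t0: 9e 58 b4 6e b3 ad 7f 21
  t1: 9e b3 b4 ad b3 7f 7f 21
  t2: 9e 9e 58 b3 b4 b4 6e ad
  t3: 9e 9e 58 9e b4 58 6e b3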